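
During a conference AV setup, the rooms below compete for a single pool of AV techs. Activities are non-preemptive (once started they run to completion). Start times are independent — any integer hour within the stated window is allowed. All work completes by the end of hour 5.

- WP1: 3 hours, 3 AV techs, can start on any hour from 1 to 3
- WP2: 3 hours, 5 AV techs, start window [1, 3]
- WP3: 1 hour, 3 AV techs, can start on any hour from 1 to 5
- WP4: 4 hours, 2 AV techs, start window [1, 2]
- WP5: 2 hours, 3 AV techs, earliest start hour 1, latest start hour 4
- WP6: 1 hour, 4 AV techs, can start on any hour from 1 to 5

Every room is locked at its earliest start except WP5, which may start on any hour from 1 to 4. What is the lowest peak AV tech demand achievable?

17

WP5@1: h1:20  h2:13  h3:10  h4:2  h5:0 → peak 20
WP5@2: h1:17  h2:13  h3:13  h4:2  h5:0 → peak 17
WP5@3: h1:17  h2:10  h3:13  h4:5  h5:0 → peak 17
WP5@4: h1:17  h2:10  h3:10  h4:5  h5:3 → peak 17
Best is WP5@2, peak 17.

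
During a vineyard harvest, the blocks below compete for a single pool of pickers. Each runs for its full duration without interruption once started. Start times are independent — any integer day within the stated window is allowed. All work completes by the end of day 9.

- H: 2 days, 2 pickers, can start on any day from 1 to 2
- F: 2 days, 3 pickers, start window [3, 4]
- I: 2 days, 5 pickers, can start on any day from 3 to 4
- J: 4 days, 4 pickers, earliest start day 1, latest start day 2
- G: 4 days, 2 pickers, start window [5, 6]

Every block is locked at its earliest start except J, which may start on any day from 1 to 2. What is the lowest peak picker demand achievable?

12

J@1: d1:6  d2:6  d3:12  d4:12  d5:2  d6:2  d7:2  d8:2  d9:0 → peak 12
J@2: d1:2  d2:6  d3:12  d4:12  d5:6  d6:2  d7:2  d8:2  d9:0 → peak 12
Best is J@1, peak 12.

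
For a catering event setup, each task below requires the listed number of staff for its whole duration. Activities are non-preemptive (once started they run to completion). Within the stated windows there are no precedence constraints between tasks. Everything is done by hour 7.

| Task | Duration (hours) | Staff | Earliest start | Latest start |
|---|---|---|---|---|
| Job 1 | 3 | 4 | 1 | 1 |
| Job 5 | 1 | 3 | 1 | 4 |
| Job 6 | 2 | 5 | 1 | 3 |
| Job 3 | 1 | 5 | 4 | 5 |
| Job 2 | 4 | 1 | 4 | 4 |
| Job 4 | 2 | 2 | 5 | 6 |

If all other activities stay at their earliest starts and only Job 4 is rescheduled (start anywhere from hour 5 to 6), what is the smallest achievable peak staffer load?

Job 4@5: h1:12  h2:9  h3:4  h4:6  h5:3  h6:3  h7:1 → peak 12
Job 4@6: h1:12  h2:9  h3:4  h4:6  h5:1  h6:3  h7:3 → peak 12
Best is Job 4@5, peak 12.

12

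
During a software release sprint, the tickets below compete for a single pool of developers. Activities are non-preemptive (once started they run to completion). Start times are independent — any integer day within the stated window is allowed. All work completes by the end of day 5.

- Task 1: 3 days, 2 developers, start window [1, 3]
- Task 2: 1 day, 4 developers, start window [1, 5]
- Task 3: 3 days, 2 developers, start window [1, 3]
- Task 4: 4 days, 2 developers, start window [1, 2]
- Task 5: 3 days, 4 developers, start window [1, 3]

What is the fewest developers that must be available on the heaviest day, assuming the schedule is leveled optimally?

Early-start (Task 1@1, Task 2@1, Task 3@1, Task 4@1, Task 5@1) gives peak 14: d1:14  d2:10  d3:10  d4:2  d5:0.
Shift Task 5→2.
Schedule Task 1@1, Task 2@1, Task 3@1, Task 4@1, Task 5@2: d1:10  d2:10  d3:10  d4:6  d5:0 — peak 10.

10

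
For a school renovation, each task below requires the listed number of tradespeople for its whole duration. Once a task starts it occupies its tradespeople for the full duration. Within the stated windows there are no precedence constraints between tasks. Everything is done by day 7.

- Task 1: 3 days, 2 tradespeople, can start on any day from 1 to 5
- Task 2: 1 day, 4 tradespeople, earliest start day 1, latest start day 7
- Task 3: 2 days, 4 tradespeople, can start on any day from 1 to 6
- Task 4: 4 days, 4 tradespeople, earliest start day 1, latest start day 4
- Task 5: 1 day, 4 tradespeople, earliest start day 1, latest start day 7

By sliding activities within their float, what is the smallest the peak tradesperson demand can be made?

8

Early-start (Task 1@1, Task 2@1, Task 3@1, Task 4@1, Task 5@1) gives peak 18: d1:18  d2:10  d3:6  d4:4  d5:0  d6:0  d7:0.
Shift Task 3→2, Task 4→4, Task 5→4.
Schedule Task 1@1, Task 2@1, Task 3@2, Task 4@4, Task 5@4: d1:6  d2:6  d3:6  d4:8  d5:4  d6:4  d7:4 — peak 8.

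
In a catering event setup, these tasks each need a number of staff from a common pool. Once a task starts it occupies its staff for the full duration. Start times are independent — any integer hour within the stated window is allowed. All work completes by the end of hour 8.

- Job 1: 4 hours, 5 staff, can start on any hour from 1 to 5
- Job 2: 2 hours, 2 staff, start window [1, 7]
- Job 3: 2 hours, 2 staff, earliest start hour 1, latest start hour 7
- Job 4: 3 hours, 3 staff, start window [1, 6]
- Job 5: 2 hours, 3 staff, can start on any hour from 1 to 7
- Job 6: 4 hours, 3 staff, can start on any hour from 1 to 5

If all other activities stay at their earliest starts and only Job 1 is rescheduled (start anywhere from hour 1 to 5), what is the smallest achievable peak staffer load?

13

Job 1@1: h1:18  h2:18  h3:11  h4:8  h5:0  h6:0  h7:0  h8:0 → peak 18
Job 1@2: h1:13  h2:18  h3:11  h4:8  h5:5  h6:0  h7:0  h8:0 → peak 18
Job 1@3: h1:13  h2:13  h3:11  h4:8  h5:5  h6:5  h7:0  h8:0 → peak 13
Job 1@4: h1:13  h2:13  h3:6  h4:8  h5:5  h6:5  h7:5  h8:0 → peak 13
Job 1@5: h1:13  h2:13  h3:6  h4:3  h5:5  h6:5  h7:5  h8:5 → peak 13
Best is Job 1@3, peak 13.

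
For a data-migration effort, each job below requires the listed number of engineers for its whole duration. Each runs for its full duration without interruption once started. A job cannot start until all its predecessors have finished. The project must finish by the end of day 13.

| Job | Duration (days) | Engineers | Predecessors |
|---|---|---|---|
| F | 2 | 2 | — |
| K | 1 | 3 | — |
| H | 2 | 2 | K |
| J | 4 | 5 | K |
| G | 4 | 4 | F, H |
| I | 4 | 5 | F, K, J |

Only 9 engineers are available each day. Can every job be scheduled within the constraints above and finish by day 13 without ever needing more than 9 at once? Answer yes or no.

yes

Schedule F@1, K@1, H@3, J@2, G@6, I@10: d1:5  d2:7  d3:7  d4:7  d5:5  d6:4  d7:4  d8:4  d9:4  d10:5  d11:5  d12:5  d13:5 — peak 7 ≤ 9.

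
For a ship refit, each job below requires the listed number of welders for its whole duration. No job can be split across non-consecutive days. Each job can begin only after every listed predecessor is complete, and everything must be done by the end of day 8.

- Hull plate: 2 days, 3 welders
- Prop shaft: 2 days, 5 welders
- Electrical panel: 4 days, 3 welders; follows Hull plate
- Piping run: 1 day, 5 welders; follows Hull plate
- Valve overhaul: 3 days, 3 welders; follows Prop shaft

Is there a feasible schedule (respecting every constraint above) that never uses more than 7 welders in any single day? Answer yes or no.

The minimum achievable peak is 8; 7 < 8, so no feasible schedule stays within the cap.

no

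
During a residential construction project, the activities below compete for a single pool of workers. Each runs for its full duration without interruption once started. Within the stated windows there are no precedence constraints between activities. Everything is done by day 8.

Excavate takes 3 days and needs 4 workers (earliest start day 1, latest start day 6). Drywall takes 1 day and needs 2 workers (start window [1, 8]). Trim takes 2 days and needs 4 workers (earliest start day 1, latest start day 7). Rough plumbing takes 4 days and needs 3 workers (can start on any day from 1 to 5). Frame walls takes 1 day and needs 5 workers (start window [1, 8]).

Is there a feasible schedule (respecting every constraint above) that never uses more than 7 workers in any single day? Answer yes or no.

Schedule Excavate@1, Drywall@1, Trim@4, Rough plumbing@2, Frame walls@6: d1:6  d2:7  d3:7  d4:7  d5:7  d6:5  d7:0  d8:0 — peak 7 ≤ 7.

yes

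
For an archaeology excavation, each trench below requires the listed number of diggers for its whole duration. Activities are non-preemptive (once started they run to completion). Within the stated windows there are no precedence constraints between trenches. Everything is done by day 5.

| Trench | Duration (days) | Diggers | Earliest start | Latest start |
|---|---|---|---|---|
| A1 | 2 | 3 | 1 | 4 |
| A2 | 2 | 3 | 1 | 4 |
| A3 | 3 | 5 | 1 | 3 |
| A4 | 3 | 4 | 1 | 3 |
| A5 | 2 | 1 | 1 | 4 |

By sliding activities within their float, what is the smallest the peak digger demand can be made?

Early-start (A1@1, A2@1, A3@1, A4@1, A5@1) gives peak 16: d1:16  d2:16  d3:9  d4:0  d5:0.
Shift A3→3, A4→3.
Schedule A1@1, A2@1, A3@3, A4@3, A5@1: d1:7  d2:7  d3:9  d4:9  d5:9 — peak 9.
Total digger-days = 41 over 5 days ⇒ peak ≥ ⌈41/5⌉ = 9, so 9 is optimal.

9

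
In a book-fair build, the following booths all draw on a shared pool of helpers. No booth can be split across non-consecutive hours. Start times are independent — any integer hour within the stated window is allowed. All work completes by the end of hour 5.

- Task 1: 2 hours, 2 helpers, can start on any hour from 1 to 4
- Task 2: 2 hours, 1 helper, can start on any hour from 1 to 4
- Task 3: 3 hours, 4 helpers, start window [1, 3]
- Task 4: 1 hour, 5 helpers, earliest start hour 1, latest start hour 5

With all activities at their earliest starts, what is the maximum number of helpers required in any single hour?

12

Early-start schedule: Task 1@1, Task 2@1, Task 3@1, Task 4@1.
Load per hour: hour 1: 12, hour 2: 7, hour 3: 4, hour 4: 0, hour 5: 0.
Peak is 12.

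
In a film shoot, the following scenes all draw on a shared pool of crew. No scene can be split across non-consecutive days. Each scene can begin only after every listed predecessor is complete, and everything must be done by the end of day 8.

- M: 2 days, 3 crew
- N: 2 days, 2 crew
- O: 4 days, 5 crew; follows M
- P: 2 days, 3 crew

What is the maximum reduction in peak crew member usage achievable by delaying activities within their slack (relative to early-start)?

3

Early-start peak: d1:8  d2:8  d3:5  d4:5  d5:5  d6:5  d7:0  d8:0 ⇒ 8.
Leveled (M@1, N@1, O@3, P@7): d1:5  d2:5  d3:5  d4:5  d5:5  d6:5  d7:3  d8:3 ⇒ 5.
Reduction 8 − 5 = 3.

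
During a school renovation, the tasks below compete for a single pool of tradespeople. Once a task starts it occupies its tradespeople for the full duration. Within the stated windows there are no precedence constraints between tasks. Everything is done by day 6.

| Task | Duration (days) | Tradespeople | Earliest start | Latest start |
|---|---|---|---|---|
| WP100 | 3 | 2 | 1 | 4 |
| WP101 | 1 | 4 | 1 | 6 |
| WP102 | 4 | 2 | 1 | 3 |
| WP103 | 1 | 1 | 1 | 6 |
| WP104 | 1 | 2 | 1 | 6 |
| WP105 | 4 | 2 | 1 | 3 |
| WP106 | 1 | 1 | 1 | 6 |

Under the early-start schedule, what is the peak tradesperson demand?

Early-start schedule: WP100@1, WP101@1, WP102@1, WP103@1, WP104@1, WP105@1, WP106@1.
Load per day: day 1: 14, day 2: 6, day 3: 6, day 4: 4, day 5: 0, day 6: 0.
Peak is 14.

14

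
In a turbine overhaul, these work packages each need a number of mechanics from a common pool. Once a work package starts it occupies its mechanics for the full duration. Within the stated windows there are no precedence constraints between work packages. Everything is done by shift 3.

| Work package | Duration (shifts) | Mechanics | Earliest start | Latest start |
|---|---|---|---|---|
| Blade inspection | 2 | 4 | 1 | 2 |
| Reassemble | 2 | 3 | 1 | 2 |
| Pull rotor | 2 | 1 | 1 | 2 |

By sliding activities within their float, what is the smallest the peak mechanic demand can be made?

8

Schedule Blade inspection@1, Reassemble@1, Pull rotor@1: s1:8  s2:8  s3:0 — peak 8.
No arrangement of the 8 feasible schedules does better.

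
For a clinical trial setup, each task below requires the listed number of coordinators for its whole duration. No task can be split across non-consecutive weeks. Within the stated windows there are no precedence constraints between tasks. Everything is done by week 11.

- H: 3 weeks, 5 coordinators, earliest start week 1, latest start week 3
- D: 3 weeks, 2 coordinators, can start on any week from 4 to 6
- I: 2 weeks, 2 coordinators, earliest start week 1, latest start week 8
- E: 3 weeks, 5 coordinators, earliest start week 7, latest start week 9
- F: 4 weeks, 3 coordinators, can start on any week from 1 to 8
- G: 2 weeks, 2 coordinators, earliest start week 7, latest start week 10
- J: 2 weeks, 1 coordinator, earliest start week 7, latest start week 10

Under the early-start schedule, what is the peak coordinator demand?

Early-start schedule: H@1, D@4, I@1, E@7, F@1, G@7, J@7.
Load per week: week 1: 10, week 2: 10, week 3: 8, week 4: 5, week 5: 2, week 6: 2, week 7: 8, week 8: 8, week 9: 5, week 10: 0, week 11: 0.
Peak is 10.

10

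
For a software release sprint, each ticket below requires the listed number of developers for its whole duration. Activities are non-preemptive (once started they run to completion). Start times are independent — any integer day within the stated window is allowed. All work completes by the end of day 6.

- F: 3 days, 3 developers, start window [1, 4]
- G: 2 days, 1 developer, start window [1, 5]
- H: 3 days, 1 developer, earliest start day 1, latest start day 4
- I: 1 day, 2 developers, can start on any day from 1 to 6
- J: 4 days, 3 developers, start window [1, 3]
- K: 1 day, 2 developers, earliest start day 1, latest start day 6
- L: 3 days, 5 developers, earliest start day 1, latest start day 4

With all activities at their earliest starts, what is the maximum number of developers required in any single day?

17

Early-start schedule: F@1, G@1, H@1, I@1, J@1, K@1, L@1.
Load per day: day 1: 17, day 2: 13, day 3: 12, day 4: 3, day 5: 0, day 6: 0.
Peak is 17.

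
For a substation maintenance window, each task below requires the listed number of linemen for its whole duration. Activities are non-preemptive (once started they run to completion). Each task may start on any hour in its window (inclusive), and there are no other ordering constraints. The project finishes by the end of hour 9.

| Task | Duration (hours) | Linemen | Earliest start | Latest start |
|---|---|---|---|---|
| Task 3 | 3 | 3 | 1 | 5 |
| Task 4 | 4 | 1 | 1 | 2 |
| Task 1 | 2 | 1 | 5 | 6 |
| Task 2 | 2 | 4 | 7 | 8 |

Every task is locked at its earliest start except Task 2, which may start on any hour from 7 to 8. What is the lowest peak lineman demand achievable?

Task 2@7: h1:4  h2:4  h3:4  h4:1  h5:1  h6:1  h7:4  h8:4  h9:0 → peak 4
Task 2@8: h1:4  h2:4  h3:4  h4:1  h5:1  h6:1  h7:0  h8:4  h9:4 → peak 4
Best is Task 2@7, peak 4.

4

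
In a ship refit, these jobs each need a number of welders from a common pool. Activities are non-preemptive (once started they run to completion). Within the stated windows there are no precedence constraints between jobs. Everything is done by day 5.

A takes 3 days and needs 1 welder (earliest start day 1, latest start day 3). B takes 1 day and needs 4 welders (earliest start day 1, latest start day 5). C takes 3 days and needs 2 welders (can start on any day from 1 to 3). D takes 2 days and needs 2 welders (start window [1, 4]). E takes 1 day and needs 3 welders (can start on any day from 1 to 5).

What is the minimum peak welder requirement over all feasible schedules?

5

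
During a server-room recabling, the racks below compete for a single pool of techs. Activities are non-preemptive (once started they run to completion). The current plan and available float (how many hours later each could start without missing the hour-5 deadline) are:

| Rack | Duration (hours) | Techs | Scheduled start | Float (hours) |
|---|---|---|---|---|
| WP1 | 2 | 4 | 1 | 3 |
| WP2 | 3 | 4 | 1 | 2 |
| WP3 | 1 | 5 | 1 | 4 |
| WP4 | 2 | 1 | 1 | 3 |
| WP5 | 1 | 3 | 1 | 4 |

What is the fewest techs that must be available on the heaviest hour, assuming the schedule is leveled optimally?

8

Early-start (WP1@1, WP2@1, WP3@1, WP4@1, WP5@1) gives peak 17: h1:17  h2:9  h3:4  h4:0  h5:0.
Shift WP3→4, WP4→3, WP5→3.
Schedule WP1@1, WP2@1, WP3@4, WP4@3, WP5@3: h1:8  h2:8  h3:8  h4:6  h5:0 — peak 8.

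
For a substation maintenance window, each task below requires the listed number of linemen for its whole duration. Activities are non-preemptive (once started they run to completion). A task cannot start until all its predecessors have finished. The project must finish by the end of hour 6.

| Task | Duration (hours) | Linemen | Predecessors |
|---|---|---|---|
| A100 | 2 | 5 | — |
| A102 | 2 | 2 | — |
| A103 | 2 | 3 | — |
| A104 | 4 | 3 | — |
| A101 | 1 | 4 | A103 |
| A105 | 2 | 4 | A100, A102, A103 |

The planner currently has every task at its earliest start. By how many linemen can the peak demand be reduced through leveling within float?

Early-start peak: h1:13  h2:13  h3:11  h4:7  h5:0  h6:0 ⇒ 13.
Leveled (A100@1, A102@3, A103@3, A104@1, A101@5, A105@5): h1:8  h2:8  h3:8  h4:8  h5:8  h6:4 ⇒ 8.
Reduction 13 − 8 = 5.

5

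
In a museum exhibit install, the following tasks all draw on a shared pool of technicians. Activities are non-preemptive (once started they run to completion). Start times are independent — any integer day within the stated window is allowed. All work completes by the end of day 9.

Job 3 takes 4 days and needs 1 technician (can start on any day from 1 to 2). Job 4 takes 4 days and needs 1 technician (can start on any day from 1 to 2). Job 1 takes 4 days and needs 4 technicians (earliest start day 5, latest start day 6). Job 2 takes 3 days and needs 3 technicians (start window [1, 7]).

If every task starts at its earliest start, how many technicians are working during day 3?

5

At early start, day 3 has: Job 3, Job 4, Job 2.
Demand: 1 + 1 + 3 = 5.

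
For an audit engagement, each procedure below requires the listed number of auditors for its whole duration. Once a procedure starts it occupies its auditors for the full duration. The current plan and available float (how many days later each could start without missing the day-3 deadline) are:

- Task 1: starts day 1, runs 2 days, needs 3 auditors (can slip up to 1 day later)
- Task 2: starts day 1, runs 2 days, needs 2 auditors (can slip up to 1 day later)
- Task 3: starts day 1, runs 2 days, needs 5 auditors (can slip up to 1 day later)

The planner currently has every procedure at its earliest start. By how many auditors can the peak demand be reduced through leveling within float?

Early-start peak: d1:10  d2:10  d3:0 ⇒ 10.
Leveled (Task 1@1, Task 2@1, Task 3@1): d1:10  d2:10  d3:0 ⇒ 10.
Reduction 10 − 10 = 0.

0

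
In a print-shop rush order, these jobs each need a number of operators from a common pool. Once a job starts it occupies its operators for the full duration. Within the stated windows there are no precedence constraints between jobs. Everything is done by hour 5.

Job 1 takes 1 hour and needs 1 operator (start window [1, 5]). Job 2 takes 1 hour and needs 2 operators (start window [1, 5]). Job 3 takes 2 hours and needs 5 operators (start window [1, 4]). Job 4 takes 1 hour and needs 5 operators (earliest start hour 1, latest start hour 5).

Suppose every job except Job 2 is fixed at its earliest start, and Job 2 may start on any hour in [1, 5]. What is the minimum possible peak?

Job 2@1: h1:13  h2:5  h3:0  h4:0  h5:0 → peak 13
Job 2@2: h1:11  h2:7  h3:0  h4:0  h5:0 → peak 11
Job 2@3: h1:11  h2:5  h3:2  h4:0  h5:0 → peak 11
Job 2@4: h1:11  h2:5  h3:0  h4:2  h5:0 → peak 11
Job 2@5: h1:11  h2:5  h3:0  h4:0  h5:2 → peak 11
Best is Job 2@2, peak 11.

11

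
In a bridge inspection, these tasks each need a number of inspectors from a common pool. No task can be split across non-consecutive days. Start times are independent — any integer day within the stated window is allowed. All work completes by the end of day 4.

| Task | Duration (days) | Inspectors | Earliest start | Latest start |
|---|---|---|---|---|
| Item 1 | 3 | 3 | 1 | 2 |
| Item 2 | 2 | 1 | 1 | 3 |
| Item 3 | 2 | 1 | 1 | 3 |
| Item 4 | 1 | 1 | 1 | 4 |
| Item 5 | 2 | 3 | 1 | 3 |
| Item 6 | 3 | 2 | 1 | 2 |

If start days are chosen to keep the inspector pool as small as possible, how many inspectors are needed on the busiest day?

8

Early-start (Item 1@1, Item 2@1, Item 3@1, Item 4@1, Item 5@1, Item 6@1) gives peak 11: d1:11  d2:10  d3:5  d4:0.
Shift Item 5→3.
Schedule Item 1@1, Item 2@1, Item 3@1, Item 4@1, Item 5@3, Item 6@1: d1:8  d2:7  d3:8  d4:3 — peak 8.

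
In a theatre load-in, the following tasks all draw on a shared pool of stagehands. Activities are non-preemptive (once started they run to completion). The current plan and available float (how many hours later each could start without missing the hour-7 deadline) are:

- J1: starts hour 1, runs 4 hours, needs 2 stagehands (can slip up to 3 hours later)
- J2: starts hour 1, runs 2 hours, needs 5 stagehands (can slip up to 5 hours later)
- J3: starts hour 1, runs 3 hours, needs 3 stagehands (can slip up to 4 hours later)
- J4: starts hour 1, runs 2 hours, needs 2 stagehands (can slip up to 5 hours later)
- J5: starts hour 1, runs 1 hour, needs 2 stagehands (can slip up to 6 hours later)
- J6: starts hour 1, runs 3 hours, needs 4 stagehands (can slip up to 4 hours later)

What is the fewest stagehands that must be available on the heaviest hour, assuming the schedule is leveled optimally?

Early-start (J1@1, J2@1, J3@1, J4@1, J5@1, J6@1) gives peak 18: h1:18  h2:16  h3:9  h4:2  h5:0  h6:0  h7:0.
Shift J3→3, J4→3, J5→6, J6→5.
Schedule J1@1, J2@1, J3@3, J4@3, J5@6, J6@5: h1:7  h2:7  h3:7  h4:7  h5:7  h6:6  h7:4 — peak 7.
Total stagehand-hours = 45 over 7 hours ⇒ peak ≥ ⌈45/7⌉ = 7, so 7 is optimal.

7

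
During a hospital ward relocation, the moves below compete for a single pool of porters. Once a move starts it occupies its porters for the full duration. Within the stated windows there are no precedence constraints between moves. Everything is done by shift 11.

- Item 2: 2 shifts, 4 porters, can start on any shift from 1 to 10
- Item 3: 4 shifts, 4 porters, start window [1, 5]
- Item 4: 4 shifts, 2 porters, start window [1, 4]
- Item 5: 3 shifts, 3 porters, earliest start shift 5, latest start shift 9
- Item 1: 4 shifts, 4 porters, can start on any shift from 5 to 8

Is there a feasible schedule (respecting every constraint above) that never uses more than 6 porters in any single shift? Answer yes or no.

no

The minimum achievable peak is 7; 6 < 7, so no feasible schedule stays within the cap.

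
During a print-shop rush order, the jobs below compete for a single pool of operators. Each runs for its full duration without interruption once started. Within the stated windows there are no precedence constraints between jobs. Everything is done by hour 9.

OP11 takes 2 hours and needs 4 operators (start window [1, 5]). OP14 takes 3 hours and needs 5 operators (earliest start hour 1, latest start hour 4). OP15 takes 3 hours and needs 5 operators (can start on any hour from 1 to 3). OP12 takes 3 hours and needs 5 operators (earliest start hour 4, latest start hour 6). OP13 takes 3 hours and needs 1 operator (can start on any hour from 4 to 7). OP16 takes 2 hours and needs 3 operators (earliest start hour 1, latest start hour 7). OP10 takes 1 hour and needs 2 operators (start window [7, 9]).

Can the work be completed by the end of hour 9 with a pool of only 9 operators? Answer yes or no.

no

The minimum achievable peak is 10; 9 < 10, so no feasible schedule stays within the cap.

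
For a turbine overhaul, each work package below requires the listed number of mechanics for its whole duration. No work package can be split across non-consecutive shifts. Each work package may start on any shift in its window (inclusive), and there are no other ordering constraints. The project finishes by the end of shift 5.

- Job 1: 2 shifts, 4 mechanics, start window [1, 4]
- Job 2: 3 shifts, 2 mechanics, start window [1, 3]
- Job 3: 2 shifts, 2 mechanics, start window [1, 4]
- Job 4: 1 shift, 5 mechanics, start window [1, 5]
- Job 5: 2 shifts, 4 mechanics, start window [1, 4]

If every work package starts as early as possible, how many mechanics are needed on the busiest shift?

17

Early-start schedule: Job 1@1, Job 2@1, Job 3@1, Job 4@1, Job 5@1.
Load per shift: shift 1: 17, shift 2: 12, shift 3: 2, shift 4: 0, shift 5: 0.
Peak is 17.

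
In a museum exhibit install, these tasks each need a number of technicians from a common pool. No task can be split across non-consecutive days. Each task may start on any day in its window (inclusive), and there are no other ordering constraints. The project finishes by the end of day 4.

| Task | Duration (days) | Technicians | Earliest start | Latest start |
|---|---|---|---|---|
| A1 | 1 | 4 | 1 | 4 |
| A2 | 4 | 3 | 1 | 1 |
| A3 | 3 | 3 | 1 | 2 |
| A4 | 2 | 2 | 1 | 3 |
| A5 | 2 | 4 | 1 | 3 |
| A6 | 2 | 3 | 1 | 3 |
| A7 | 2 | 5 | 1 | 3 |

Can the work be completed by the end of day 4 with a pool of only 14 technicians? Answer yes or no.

Schedule A1@1, A2@1, A3@2, A4@1, A5@1, A6@3, A7@3: d1:13  d2:12  d3:14  d4:14 — peak 14 ≤ 14.

yes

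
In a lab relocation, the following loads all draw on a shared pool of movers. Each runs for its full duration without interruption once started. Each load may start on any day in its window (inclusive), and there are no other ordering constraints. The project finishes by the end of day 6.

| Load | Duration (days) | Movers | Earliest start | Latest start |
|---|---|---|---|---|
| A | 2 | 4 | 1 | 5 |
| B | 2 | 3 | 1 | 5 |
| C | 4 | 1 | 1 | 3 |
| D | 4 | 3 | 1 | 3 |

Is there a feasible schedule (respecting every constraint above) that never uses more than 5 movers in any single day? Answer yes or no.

no

The minimum achievable peak is 6; 5 < 6, so no feasible schedule stays within the cap.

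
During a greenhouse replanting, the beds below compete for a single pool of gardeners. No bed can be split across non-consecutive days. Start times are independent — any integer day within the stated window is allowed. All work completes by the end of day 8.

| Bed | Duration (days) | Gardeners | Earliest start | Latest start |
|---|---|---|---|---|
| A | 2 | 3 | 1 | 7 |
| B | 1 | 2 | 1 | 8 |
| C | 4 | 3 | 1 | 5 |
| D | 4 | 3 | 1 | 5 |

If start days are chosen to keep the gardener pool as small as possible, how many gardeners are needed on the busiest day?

Early-start (A@1, B@1, C@1, D@1) gives peak 11: d1:11  d2:9  d3:6  d4:6  d5:0  d6:0  d7:0  d8:0.
Shift C→2, D→3.
Schedule A@1, B@1, C@2, D@3: d1:5  d2:6  d3:6  d4:6  d5:6  d6:3  d7:0  d8:0 — peak 6.

6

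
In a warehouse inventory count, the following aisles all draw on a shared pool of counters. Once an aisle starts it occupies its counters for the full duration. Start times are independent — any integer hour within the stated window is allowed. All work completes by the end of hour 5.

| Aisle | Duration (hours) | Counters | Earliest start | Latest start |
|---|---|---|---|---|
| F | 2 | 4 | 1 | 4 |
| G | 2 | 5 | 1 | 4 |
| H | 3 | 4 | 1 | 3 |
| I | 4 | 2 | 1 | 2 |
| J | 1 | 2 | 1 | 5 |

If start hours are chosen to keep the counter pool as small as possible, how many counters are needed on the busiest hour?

Early-start (F@1, G@1, H@1, I@1, J@1) gives peak 17: h1:17  h2:15  h3:6  h4:2  h5:0.
Shift G→4, J→3.
Schedule F@1, G@4, H@1, I@1, J@3: h1:10  h2:10  h3:8  h4:7  h5:5 — peak 10.

10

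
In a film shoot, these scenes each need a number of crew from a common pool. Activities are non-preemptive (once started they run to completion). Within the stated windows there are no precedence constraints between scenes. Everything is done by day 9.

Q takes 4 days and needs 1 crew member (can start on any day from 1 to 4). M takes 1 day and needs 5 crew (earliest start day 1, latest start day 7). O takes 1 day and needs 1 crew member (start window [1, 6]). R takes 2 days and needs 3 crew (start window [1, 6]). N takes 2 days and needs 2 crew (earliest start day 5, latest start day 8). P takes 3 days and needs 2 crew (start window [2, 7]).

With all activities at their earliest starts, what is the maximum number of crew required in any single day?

Early-start schedule: Q@1, M@1, O@1, R@1, N@5, P@2.
Load per day: day 1: 10, day 2: 6, day 3: 3, day 4: 3, day 5: 2, day 6: 2, day 7: 0, day 8: 0, day 9: 0.
Peak is 10.

10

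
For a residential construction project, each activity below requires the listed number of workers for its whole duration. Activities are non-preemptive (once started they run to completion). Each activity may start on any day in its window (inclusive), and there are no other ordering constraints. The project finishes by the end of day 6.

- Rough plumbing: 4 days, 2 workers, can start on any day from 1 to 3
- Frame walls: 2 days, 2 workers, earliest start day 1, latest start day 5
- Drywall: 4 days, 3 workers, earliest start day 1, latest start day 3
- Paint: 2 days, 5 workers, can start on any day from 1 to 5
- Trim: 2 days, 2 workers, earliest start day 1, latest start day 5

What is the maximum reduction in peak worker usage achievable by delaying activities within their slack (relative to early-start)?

Early-start peak: d1:14  d2:14  d3:5  d4:5  d5:0  d6:0 ⇒ 14.
Leveled (Rough plumbing@1, Frame walls@1, Drywall@1, Paint@5, Trim@3): d1:7  d2:7  d3:7  d4:7  d5:5  d6:5 ⇒ 7.
Reduction 14 − 7 = 7.

7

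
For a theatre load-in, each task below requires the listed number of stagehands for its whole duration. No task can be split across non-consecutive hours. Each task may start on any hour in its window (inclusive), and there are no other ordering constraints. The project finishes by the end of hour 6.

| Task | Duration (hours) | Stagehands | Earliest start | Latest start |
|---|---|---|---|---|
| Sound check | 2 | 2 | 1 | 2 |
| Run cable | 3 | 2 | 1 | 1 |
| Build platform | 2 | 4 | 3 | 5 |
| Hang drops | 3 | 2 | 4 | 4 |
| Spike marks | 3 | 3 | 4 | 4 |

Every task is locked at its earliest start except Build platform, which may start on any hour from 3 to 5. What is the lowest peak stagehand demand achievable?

Build platform@3: h1:4  h2:4  h3:6  h4:9  h5:5  h6:5 → peak 9
Build platform@4: h1:4  h2:4  h3:2  h4:9  h5:9  h6:5 → peak 9
Build platform@5: h1:4  h2:4  h3:2  h4:5  h5:9  h6:9 → peak 9
Best is Build platform@3, peak 9.

9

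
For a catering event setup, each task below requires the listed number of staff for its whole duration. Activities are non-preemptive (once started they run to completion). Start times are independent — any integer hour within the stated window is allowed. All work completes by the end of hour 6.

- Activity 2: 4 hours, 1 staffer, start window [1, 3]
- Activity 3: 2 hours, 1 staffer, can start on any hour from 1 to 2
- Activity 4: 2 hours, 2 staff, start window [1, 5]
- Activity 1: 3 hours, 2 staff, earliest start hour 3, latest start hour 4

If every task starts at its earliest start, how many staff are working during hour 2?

4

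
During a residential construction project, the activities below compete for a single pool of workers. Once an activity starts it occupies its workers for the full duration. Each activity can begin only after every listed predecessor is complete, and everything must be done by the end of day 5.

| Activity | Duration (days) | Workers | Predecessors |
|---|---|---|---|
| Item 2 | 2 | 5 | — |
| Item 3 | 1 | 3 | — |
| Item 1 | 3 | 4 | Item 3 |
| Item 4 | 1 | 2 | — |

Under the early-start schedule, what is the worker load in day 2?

9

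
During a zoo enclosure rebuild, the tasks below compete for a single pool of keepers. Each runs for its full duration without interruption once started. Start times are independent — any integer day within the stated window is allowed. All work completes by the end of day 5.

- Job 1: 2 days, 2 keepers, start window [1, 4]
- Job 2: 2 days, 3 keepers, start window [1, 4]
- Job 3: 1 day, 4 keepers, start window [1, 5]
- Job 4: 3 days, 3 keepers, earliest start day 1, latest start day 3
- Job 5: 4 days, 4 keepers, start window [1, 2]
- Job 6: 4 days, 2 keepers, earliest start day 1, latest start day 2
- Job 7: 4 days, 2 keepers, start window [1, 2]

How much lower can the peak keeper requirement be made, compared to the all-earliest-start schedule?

Early-start peak: d1:20  d2:16  d3:11  d4:8  d5:0 ⇒ 20.
Leveled (Job 1@1, Job 2@1, Job 3@1, Job 4@3, Job 5@1, Job 6@2, Job 7@2): d1:13  d2:13  d3:11  d4:11  d5:7 ⇒ 13.
Reduction 20 − 13 = 7.

7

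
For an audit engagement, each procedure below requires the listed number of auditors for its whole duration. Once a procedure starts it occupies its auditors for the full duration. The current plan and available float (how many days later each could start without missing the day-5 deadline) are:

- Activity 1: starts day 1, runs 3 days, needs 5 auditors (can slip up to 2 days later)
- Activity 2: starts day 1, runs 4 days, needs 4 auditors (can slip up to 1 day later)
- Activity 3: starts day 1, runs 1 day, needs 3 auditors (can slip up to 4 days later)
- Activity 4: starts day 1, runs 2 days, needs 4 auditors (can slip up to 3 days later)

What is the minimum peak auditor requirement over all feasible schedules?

9

Early-start (Activity 1@1, Activity 2@1, Activity 3@1, Activity 4@1) gives peak 16: d1:16  d2:13  d3:9  d4:4  d5:0.
Shift Activity 3→5, Activity 4→4.
Schedule Activity 1@1, Activity 2@1, Activity 3@5, Activity 4@4: d1:9  d2:9  d3:9  d4:8  d5:7 — peak 9.
Total auditor-days = 42 over 5 days ⇒ peak ≥ ⌈42/5⌉ = 9, so 9 is optimal.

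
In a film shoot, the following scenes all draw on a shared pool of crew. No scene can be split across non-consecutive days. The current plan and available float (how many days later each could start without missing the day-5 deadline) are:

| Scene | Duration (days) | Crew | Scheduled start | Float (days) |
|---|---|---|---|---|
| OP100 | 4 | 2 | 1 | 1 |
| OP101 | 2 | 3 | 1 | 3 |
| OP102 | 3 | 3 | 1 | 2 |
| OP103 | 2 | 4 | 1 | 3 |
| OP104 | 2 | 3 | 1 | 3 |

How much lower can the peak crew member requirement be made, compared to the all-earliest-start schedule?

6

Early-start peak: d1:15  d2:15  d3:5  d4:2  d5:0 ⇒ 15.
Leveled (OP100@1, OP101@1, OP102@1, OP103@3, OP104@4): d1:8  d2:8  d3:9  d4:9  d5:3 ⇒ 9.
Reduction 15 − 9 = 6.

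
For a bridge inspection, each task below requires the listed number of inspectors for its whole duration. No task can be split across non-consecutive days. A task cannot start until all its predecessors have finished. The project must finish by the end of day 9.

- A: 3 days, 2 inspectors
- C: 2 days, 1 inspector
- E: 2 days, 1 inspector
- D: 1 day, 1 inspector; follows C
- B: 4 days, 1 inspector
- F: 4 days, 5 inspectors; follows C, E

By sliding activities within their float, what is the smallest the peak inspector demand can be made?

5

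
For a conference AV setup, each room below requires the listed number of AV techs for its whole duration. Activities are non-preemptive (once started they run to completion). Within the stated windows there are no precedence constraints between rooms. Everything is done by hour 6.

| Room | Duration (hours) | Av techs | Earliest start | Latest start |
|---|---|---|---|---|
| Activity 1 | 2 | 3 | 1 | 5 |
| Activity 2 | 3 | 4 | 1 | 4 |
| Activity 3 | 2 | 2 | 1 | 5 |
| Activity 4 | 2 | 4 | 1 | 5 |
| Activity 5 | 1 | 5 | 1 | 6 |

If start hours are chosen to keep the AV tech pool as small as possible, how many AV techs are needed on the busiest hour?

7

Early-start (Activity 1@1, Activity 2@1, Activity 3@1, Activity 4@1, Activity 5@1) gives peak 18: h1:18  h2:13  h3:4  h4:0  h5:0  h6:0.
Shift Activity 3→3, Activity 4→4, Activity 5→6.
Schedule Activity 1@1, Activity 2@1, Activity 3@3, Activity 4@4, Activity 5@6: h1:7  h2:7  h3:6  h4:6  h5:4  h6:5 — peak 7.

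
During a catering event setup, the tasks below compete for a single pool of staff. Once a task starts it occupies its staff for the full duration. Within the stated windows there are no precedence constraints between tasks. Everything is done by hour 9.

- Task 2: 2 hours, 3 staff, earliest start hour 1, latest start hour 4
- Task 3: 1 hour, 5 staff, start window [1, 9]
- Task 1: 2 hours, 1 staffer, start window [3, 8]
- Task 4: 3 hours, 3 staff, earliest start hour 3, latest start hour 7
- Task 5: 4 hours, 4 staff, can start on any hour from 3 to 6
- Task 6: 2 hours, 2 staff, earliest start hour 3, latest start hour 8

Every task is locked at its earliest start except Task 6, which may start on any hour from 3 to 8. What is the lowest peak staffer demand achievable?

Task 6@3: h1:8  h2:3  h3:10  h4:10  h5:7  h6:4  h7:0  h8:0  h9:0 → peak 10
Task 6@4: h1:8  h2:3  h3:8  h4:10  h5:9  h6:4  h7:0  h8:0  h9:0 → peak 10
Task 6@5: h1:8  h2:3  h3:8  h4:8  h5:9  h6:6  h7:0  h8:0  h9:0 → peak 9
Task 6@6: h1:8  h2:3  h3:8  h4:8  h5:7  h6:6  h7:2  h8:0  h9:0 → peak 8
Task 6@7: h1:8  h2:3  h3:8  h4:8  h5:7  h6:4  h7:2  h8:2  h9:0 → peak 8
Task 6@8: h1:8  h2:3  h3:8  h4:8  h5:7  h6:4  h7:0  h8:2  h9:2 → peak 8
Best is Task 6@6, peak 8.

8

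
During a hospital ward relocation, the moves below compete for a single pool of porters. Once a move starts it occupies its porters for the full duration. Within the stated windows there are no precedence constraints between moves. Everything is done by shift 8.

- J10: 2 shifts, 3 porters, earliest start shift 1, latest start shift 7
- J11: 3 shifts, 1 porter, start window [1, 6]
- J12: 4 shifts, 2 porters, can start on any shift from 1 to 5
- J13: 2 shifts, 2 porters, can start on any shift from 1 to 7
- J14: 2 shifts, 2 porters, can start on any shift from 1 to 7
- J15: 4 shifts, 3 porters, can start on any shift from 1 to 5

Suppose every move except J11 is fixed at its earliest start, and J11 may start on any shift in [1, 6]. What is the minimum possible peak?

12

J11@1: s1:13  s2:13  s3:6  s4:5  s5:0  s6:0  s7:0  s8:0 → peak 13
J11@2: s1:12  s2:13  s3:6  s4:6  s5:0  s6:0  s7:0  s8:0 → peak 13
J11@3: s1:12  s2:12  s3:6  s4:6  s5:1  s6:0  s7:0  s8:0 → peak 12
J11@4: s1:12  s2:12  s3:5  s4:6  s5:1  s6:1  s7:0  s8:0 → peak 12
J11@5: s1:12  s2:12  s3:5  s4:5  s5:1  s6:1  s7:1  s8:0 → peak 12
J11@6: s1:12  s2:12  s3:5  s4:5  s5:0  s6:1  s7:1  s8:1 → peak 12
Best is J11@3, peak 12.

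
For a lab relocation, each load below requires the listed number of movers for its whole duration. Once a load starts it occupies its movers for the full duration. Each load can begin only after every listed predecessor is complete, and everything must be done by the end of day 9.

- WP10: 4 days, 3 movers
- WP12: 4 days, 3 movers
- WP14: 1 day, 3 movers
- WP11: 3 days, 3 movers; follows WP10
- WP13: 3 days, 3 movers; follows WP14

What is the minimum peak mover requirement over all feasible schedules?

Early-start (WP10@1, WP12@1, WP14@1, WP11@5, WP13@2) gives peak 9: d1:9  d2:9  d3:9  d4:9  d5:3  d6:3  d7:3  d8:0  d9:0.
Shift WP14→5, WP13→6.
Schedule WP10@1, WP12@1, WP14@5, WP11@5, WP13@6: d1:6  d2:6  d3:6  d4:6  d5:6  d6:6  d7:6  d8:3  d9:0 — peak 6.

6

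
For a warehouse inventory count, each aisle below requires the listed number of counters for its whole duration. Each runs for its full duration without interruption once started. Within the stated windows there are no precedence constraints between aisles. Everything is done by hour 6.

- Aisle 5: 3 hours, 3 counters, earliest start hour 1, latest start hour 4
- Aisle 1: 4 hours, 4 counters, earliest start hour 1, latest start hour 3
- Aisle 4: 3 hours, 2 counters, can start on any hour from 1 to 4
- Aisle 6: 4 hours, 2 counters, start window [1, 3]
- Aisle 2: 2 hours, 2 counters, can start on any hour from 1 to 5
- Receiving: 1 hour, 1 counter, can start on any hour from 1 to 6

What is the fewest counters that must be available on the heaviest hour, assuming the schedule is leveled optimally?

Early-start (Aisle 5@1, Aisle 1@1, Aisle 4@1, Aisle 6@1, Aisle 2@1, Receiving@1) gives peak 14: h1:14  h2:13  h3:11  h4:6  h5:0  h6:0.
Shift Aisle 4→4, Aisle 2→5, Receiving→4.
Schedule Aisle 5@1, Aisle 1@1, Aisle 4@4, Aisle 6@1, Aisle 2@5, Receiving@4: h1:9  h2:9  h3:9  h4:9  h5:4  h6:4 — peak 9.

9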